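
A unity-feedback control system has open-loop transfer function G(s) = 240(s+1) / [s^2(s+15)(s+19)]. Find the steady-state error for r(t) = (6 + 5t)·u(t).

0

System type = 2 (two poles at s=0). Treating each term separately:
  • 6: tracked with zero error.
  • 5t: tracked with zero error.
Total e_ss = 0.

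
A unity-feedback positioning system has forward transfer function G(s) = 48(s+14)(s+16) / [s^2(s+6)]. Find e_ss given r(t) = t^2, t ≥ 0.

Two free integrators in G(s): this is a type 2 system.
K_a = lim_{s→0} s^2·G(s) = 48·14·16 / (6) = 1792.
r(t) = t^2 gives R(s) = 2/s^3.
e_ss = 2/K_a = 2/1792 = 1/896.

1/896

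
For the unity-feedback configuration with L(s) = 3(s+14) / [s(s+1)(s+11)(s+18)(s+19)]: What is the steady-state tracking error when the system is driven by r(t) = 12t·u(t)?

System type = 1 (one pole at s=0).
K_v = lim_{s→0} s·L(s) = 3·14 / (1·11·18·19) = 7/627.
e_ss = 12/K_v = 12/(7/627) = 7524/7.

7524/7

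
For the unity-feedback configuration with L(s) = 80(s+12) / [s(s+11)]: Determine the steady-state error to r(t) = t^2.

infinity

One free integrator in L(s): this is a type 1 system.
For a type-1 system K_a = 0, so e_ss to a parabolic input is unbounded.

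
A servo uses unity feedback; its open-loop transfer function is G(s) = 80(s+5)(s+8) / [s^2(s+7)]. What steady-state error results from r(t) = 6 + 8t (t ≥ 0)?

0

System type = 2 (two poles at s=0). Taking each input component in turn:
  • 6: tracked with zero error.
  • 8t: tracked with zero error.
Total e_ss = 0.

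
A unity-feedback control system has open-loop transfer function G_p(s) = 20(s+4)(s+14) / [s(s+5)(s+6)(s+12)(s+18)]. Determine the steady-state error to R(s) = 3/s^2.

G_p(s) has one factor of s in the denominator, so the system is type 1.
K_v = lim_{s→0} s·G_p(s) = 20·4·14 / (5·6·12·18) = 14/81.
e_ss = 3/K_v = 3/(14/81) = 243/14.

243/14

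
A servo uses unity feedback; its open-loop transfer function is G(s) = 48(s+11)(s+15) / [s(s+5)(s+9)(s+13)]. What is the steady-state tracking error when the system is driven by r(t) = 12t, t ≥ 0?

39/44

System type = 1 (one pole at s=0).
K_v = lim_{s→0} s·G(s) = 48·11·15 / (5·9·13) = 176/13.
e_ss = 12/K_v = 12/(176/13) = 39/44.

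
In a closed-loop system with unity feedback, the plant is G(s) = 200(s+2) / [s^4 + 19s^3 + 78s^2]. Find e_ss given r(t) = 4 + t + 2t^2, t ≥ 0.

Factoring s^2 from the denominator leaves a polynomial with constant term 78, so the system is type 2. Treating each term separately:
  • 4: tracked with zero error.
  • t: tracked with zero error.
  • 2t^2: e_ss = 4/K_a with K_a=200/39 → 0.78.
Total e_ss = 0.78.

0.78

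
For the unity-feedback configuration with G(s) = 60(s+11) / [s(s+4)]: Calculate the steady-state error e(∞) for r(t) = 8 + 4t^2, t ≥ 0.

infinity

One free integrator in G(s): this is a type 1 system. Taking each input component in turn:
  • 8: tracked with zero error.
  • 4t^2: a type-1 system cannot track it, e_ss → ∞.
The unbounded component dominates.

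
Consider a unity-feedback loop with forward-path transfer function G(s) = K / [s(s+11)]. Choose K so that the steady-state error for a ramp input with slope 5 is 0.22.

One free integrator in G(s): this is a type 1 system.
K_v = lim_{s→0} s·G(s) = K / (11) = (1/11)·K.
e_ss = 5/K_v = 0.22 ⇒ K_v = 250/11 ⇒ K = (250/11)/(1/11) = 250.

250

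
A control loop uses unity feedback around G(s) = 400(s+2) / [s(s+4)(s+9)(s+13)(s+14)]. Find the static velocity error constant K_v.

100/819

One free integrator in G(s): this is a type 1 system.
K_v = lim_{s→0} s·G(s) = 400·2 / (4·9·13·14) = 100/819.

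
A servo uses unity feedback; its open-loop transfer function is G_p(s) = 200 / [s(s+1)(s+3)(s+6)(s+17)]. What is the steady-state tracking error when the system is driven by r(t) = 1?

0

G_p(s) has one factor of s in the denominator, so the system is type 1.
A type-1 system has K_p = ∞, so it tracks a step input with zero steady-state error.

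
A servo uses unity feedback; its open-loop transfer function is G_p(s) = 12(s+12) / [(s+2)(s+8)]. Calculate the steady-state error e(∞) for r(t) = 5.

0.5

G_p(s) has no factors of s in the denominator, so the system is type 0.
K_p = lim_{s→0} G_p(s) = 12·12 / (2·8) = 9.
e_ss = 5/(1 + K_p) = 5/10 = 0.5.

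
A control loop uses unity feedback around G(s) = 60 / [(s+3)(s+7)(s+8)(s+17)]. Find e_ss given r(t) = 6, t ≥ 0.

476/81

System type = 0 (no poles at s=0).
K_p = lim_{s→0} G(s) = 60 / (3·7·8·17) = 5/238.
e_ss = 6/(1 + K_p) = 6/(243/238) = 476/81.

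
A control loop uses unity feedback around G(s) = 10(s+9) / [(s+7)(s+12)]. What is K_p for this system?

15/14

System type = 0 (no poles at s=0).
K_p = lim_{s→0} G(s) = 10·9 / (7·12) = 15/14.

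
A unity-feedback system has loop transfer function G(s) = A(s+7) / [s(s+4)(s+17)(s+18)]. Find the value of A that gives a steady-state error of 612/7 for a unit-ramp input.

One free integrator in G(s): this is a type 1 system.
K_v = lim_{s→0} s·G(s) = A·7 / (4·17·18) = (7/1224)·A.
e_ss = 1/K_v = 612/7 ⇒ K_v = 7/612 ⇒ A = (7/612)/(7/1224) = 2.

2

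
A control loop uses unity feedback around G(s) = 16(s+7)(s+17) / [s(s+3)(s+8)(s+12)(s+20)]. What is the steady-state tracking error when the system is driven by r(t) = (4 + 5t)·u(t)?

G(s) has one factor of s in the denominator, so the system is type 1. Treating each term separately:
  • 4: tracked with zero error.
  • 5t: e_ss = 5/K_v with K_v=119/360 → 1800/119.
Total e_ss = 1800/119.

1800/119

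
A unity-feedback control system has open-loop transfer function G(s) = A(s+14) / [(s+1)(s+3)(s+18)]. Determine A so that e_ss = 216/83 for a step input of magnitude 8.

8

System type = 0 (no poles at s=0).
K_p = lim_{s→0} G(s) = A·14 / (1·3·18) = (7/27)·A.
e_ss = 8/(1 + K_p) = 216/83 ⇒ 1 + (7/27)·A = 83/27 ⇒ A = 8.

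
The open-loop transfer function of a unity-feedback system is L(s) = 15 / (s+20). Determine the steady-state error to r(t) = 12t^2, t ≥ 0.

System type = 0 (no poles at s=0).
For a type-0 system K_a = 0, so e_ss to a parabolic input is unbounded.

infinity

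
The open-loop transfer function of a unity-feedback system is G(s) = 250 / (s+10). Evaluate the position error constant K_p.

25

System type = 0 (no poles at s=0).
K_p = lim_{s→0} G(s) = 250 / (10) = 25.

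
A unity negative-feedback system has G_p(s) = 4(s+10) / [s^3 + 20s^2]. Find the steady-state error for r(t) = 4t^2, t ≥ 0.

Factoring s^2 from the denominator leaves a polynomial with constant term 20, so the system is type 2.
K_a = lim_{s→0} s^2·G_p(s) = 4·10 / 20 = 2.
r(t) = 4t^2 gives R(s) = 8/s^3.
e_ss = 8/K_a = 8/2 = 4.

4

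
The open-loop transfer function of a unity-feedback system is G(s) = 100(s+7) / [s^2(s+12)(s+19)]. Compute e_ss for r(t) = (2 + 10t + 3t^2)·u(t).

342/175

The open loop has two poles at the origin → type 2 system. Taking each input component in turn:
  • 2: tracked with zero error.
  • 10t: tracked with zero error.
  • 3t^2: e_ss = 6/K_a with K_a=175/57 → 342/175.
Total e_ss = 342/175.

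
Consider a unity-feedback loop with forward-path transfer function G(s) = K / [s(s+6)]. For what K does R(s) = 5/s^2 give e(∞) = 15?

2

G(s) has one factor of s in the denominator, so the system is type 1.
K_v = lim_{s→0} s·G(s) = K / (6) = (1/6)·K.
e_ss = 5/K_v = 15 ⇒ K_v = 1/3 ⇒ K = (1/3)/(1/6) = 2.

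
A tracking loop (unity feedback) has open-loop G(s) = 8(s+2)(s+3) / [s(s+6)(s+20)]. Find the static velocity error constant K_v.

0.4

System type = 1 (one pole at s=0).
K_v = lim_{s→0} s·G(s) = 8·2·3 / (6·20) = 0.4.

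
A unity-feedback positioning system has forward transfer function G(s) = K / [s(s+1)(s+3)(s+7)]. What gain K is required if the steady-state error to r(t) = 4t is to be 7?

12

System type = 1 (one pole at s=0).
K_v = lim_{s→0} s·G(s) = K / (1·3·7) = (1/21)·K.
e_ss = 4/K_v = 7 ⇒ K_v = 4/7 ⇒ K = (4/7)/(1/21) = 12.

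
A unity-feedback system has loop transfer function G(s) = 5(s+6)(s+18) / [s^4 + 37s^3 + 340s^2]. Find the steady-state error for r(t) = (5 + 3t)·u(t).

The denominator has no term below 340s^2 — 2 poles at s=0, type 2. By superposition:
  • 5: tracked with zero error.
  • 3t: tracked with zero error.
Total e_ss = 0.

0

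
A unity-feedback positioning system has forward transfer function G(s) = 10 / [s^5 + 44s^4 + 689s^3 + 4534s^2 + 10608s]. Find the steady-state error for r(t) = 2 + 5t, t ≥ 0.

Factoring s from the denominator leaves a polynomial with constant term 10608, so the system is type 1. Treating each term separately:
  • 2: tracked with zero error.
  • 5t: e_ss = 5/K_v with K_v=5/5304 → 5304.
Total e_ss = 5304.

5304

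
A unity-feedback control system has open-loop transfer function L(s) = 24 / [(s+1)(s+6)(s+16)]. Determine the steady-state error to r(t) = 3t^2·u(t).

infinity

System type = 0 (no poles at s=0).
K_a = lim_{s→0} s^2·L(s) = 0; the steady-state error to this parabolic input grows without bound.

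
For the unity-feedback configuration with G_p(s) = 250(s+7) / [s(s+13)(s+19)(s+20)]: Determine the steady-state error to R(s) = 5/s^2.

G_p(s) has one factor of s in the denominator, so the system is type 1.
K_v = lim_{s→0} s·G_p(s) = 250·7 / (13·19·20) = 175/494.
e_ss = 5/K_v = 5/(175/494) = 494/35.

494/35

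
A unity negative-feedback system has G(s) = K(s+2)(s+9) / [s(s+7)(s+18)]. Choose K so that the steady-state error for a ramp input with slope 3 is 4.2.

One free integrator in G(s): this is a type 1 system.
K_v = lim_{s→0} s·G(s) = K·2·9 / (7·18) = (1/7)·K.
e_ss = 3/K_v = 4.2 ⇒ K_v = 5/7 ⇒ K = (5/7)/(1/7) = 5.

5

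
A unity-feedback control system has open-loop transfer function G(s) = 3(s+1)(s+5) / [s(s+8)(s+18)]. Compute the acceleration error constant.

0

System type = 1 (one pole at s=0).
K_a = lim_{s→0} s^2·G(s) = 0 (the extra factor of s kills the finite limit).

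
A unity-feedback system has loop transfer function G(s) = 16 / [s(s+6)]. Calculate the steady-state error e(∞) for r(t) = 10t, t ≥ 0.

The open loop has one pole at the origin → type 1 system.
K_v = lim_{s→0} s·G(s) = 16 / (6) = 8/3.
e_ss = 10/K_v = 10/(8/3) = 3.75.

3.75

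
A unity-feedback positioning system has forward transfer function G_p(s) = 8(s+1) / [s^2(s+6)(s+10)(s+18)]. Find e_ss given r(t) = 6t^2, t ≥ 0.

System type = 2 (two poles at s=0).
K_a = lim_{s→0} s^2·G_p(s) = 8·1 / (6·10·18) = 1/135.
r(t) = 6t^2 gives R(s) = 12/s^3.
e_ss = 12/K_a = 12/(1/135) = 1620.

1620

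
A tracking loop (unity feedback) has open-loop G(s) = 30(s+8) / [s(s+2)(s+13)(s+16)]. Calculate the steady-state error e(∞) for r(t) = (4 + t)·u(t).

26/15

The open loop has one pole at the origin → type 1 system. Taking each input component in turn:
  • 4: tracked with zero error.
  • t: e_ss = 1/K_v with K_v=15/26 → 26/15.
Total e_ss = 26/15.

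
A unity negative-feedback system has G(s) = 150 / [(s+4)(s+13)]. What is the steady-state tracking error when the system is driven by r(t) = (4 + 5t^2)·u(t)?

infinity

G(s) has no factors of s in the denominator, so the system is type 0. Treating each term separately:
  • 4: e_ss = 4/(1+K_p) with K_p=75/26 → 104/101.
  • 5t^2: a type-0 system cannot track it, e_ss → ∞.
The unbounded component dominates.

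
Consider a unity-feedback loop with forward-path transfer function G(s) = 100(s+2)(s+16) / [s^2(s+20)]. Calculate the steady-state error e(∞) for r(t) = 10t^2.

0.125

Two free integrators in G(s): this is a type 2 system.
K_a = lim_{s→0} s^2·G(s) = 100·2·16 / (20) = 160.
r(t) = 10t^2 gives R(s) = 20/s^3.
e_ss = 20/K_a = 20/160 = 0.125.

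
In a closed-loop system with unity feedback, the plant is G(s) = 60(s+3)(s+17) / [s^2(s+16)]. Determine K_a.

191.25

G(s) has two factors of s in the denominator, so the system is type 2.
K_a = lim_{s→0} s^2·G(s) = 60·3·17 / (16) = 191.25.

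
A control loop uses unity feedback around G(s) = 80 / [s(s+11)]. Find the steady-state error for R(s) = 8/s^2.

System type = 1 (one pole at s=0).
K_v = lim_{s→0} s·G(s) = 80 / (11) = 80/11.
e_ss = 8/K_v = 8/(80/11) = 1.1.

1.1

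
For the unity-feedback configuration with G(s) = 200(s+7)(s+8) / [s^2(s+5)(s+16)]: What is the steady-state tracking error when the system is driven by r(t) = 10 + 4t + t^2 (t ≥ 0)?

1/70

G(s) has two factors of s in the denominator, so the system is type 2. Taking each input component in turn:
  • 10: tracked with zero error.
  • 4t: tracked with zero error.
  • t^2: e_ss = 2/K_a with K_a=140 → 1/70.
Total e_ss = 1/70.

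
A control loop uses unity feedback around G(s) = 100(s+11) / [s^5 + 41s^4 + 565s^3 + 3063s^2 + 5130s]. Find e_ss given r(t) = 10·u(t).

The denominator has no term below 5130s — 1 pole at s=0, type 1.
A type-1 system has K_p = ∞, so it tracks a step input with zero steady-state error.

0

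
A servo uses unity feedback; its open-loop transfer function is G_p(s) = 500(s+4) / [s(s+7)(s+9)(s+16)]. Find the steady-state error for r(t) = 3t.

G_p(s) has one factor of s in the denominator, so the system is type 1.
K_v = lim_{s→0} s·G_p(s) = 500·4 / (7·9·16) = 125/63.
e_ss = 3/K_v = 3/(125/63) = 1.512.

1.512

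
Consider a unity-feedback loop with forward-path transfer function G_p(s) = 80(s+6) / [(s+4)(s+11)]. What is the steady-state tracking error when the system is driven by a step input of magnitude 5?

No free integrators in G_p(s): this is a type 0 system.
K_p = lim_{s→0} G_p(s) = 80·6 / (4·11) = 120/11.
e_ss = 5/(1 + K_p) = 5/(131/11) = 55/131.

55/131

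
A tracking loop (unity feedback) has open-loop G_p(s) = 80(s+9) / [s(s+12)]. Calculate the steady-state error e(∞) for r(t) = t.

1/60

One free integrator in G_p(s): this is a type 1 system.
K_v = lim_{s→0} s·G_p(s) = 80·9 / (12) = 60.
e_ss = 1/K_v = 1/60.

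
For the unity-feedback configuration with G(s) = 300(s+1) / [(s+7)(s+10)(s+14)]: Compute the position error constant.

15/49

G(s) has no factors of s in the denominator, so the system is type 0.
K_p = lim_{s→0} G(s) = 300·1 / (7·10·14) = 15/49.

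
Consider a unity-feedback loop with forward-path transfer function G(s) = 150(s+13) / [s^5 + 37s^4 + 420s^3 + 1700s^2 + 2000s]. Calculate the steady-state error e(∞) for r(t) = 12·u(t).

0

Factoring s from the denominator leaves a polynomial with constant term 2000, so the system is type 1.
A type-1 system has K_p = ∞, so it tracks a step input with zero steady-state error.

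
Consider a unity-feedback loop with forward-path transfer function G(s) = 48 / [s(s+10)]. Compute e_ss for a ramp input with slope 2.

5/12

One free integrator in G(s): this is a type 1 system.
K_v = lim_{s→0} s·G(s) = 48 / (10) = 4.8.
e_ss = 2/K_v = 2/4.8 = 5/12.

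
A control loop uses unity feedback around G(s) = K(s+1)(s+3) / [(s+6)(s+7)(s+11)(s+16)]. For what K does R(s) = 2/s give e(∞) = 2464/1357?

250

System type = 0 (no poles at s=0).
K_p = lim_{s→0} G(s) = K·1·3 / (6·7·11·16) = (1/2464)·K.
e_ss = 2/(1 + K_p) = 2464/1357 ⇒ 1 + (1/2464)·K = 1357/1232 ⇒ K = 250.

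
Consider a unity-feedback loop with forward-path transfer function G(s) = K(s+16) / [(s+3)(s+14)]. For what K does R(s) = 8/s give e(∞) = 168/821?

G(s) has no factors of s in the denominator, so the system is type 0.
K_p = lim_{s→0} G(s) = K·16 / (3·14) = (8/21)·K.
e_ss = 8/(1 + K_p) = 168/821 ⇒ 1 + (8/21)·K = 821/21 ⇒ K = 100.

100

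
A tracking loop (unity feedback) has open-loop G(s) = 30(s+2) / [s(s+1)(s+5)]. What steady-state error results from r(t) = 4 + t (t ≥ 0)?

1/12

One free integrator in G(s): this is a type 1 system. Taking each input component in turn:
  • 4: tracked with zero error.
  • t: e_ss = 1/K_v with K_v=12 → 1/12.
Total e_ss = 1/12.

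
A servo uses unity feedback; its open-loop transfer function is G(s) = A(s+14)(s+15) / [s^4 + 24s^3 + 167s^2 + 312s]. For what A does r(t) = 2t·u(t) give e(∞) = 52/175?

10

The denominator has no term below 312s — 1 pole at s=0, type 1.
K_v = lim_{s→0} s·G(s) = A·14·15 / 312 = (35/52)·A.
e_ss = 2/K_v = 52/175 ⇒ K_v = 175/26 ⇒ A = (175/26)/(35/52) = 10.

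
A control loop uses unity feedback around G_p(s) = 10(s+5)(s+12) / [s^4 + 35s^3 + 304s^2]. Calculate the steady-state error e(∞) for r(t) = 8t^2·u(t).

Factoring s^2 from the denominator leaves a polynomial with constant term 304, so the system is type 2.
K_a = lim_{s→0} s^2·G_p(s) = 10·5·12 / 304 = 75/38.
r(t) = 8t^2 gives R(s) = 16/s^3.
e_ss = 16/K_a = 16/(75/38) = 608/75.

608/75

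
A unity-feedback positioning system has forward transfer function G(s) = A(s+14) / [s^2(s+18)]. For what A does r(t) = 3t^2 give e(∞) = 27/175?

50

G(s) has two factors of s in the denominator, so the system is type 2.
K_a = lim_{s→0} s^2·G(s) = A·14 / (18) = (7/9)·A.
e_ss = 6/K_a = 27/175 ⇒ K_a = 350/9 ⇒ A = (350/9)/(7/9) = 50.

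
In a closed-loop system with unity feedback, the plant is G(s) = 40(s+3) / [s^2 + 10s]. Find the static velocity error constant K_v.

The denominator has no term below 10s — 1 pole at s=0, type 1.
K_v = lim_{s→0} s·G(s) = 40·3 / 10 = 12.

12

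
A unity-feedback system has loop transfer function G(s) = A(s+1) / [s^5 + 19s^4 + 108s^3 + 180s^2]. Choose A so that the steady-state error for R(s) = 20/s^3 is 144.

The denominator has no term below 180s^2 — 2 poles at s=0, type 2.
K_a = lim_{s→0} s^2·G(s) = A·1 / 180 = (1/180)·A.
e_ss = 20/K_a = 144 ⇒ K_a = 5/36 ⇒ A = (5/36)/(1/180) = 25.

25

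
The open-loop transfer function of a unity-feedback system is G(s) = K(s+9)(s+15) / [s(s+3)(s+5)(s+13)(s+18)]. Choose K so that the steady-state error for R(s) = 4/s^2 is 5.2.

20

The open loop has one pole at the origin → type 1 system.
K_v = lim_{s→0} s·G(s) = K·9·15 / (3·5·13·18) = (1/26)·K.
e_ss = 4/K_v = 5.2 ⇒ K_v = 10/13 ⇒ K = (10/13)/(1/26) = 20.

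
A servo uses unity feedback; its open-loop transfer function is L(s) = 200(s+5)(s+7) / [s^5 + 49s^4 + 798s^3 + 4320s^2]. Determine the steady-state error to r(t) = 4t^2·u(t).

Factoring s^2 from the denominator leaves a polynomial with constant term 4320, so the system is type 2.
K_a = lim_{s→0} s^2·L(s) = 200·5·7 / 4320 = 175/108.
r(t) = 4t^2 gives R(s) = 8/s^3.
e_ss = 8/K_a = 8/(175/108) = 864/175.

864/175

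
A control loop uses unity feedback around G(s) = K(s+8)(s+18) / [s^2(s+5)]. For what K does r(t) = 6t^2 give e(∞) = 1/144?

The open loop has two poles at the origin → type 2 system.
K_a = lim_{s→0} s^2·G(s) = K·8·18 / (5) = 28.8·K.
e_ss = 12/K_a = 1/144 ⇒ K_a = 1728 ⇒ K = 1728/28.8 = 60.

60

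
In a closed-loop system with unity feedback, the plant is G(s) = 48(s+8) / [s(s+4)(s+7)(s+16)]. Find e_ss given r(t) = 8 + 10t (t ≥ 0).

35/3

The open loop has one pole at the origin → type 1 system. By superposition:
  • 8: tracked with zero error.
  • 10t: e_ss = 10/K_v with K_v=6/7 → 35/3.
Total e_ss = 35/3.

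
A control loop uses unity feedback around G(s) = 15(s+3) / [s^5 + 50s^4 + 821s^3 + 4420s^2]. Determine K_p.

infinity

K_p = lim_{s→0} G(s); with 2 poles at the origin the limit diverges, so K_p = ∞.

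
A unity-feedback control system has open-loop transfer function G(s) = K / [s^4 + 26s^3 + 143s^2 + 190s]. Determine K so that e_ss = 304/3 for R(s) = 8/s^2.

Factoring s from the denominator leaves a polynomial with constant term 190, so the system is type 1.
K_v = lim_{s→0} s·G(s) = K / 190 = (1/190)·K.
e_ss = 8/K_v = 304/3 ⇒ K_v = 3/38 ⇒ K = (3/38)/(1/190) = 15.

15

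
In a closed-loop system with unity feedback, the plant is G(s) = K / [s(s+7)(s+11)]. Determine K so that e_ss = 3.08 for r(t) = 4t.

100

One free integrator in G(s): this is a type 1 system.
K_v = lim_{s→0} s·G(s) = K / (7·11) = (1/77)·K.
e_ss = 4/K_v = 3.08 ⇒ K_v = 100/77 ⇒ K = (100/77)/(1/77) = 100.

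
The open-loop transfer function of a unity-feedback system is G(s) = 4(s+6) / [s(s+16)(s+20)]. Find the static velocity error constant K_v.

0.075

The open loop has one pole at the origin → type 1 system.
K_v = lim_{s→0} s·G(s) = 4·6 / (16·20) = 0.075.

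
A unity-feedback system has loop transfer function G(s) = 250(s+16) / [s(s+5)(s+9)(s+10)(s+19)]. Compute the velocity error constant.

80/171

System type = 1 (one pole at s=0).
K_v = lim_{s→0} s·G(s) = 250·16 / (5·9·10·19) = 80/171.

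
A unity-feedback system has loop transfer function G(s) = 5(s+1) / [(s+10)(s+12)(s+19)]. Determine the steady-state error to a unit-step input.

G(s) has no factors of s in the denominator, so the system is type 0.
K_p = lim_{s→0} G(s) = 5·1 / (10·12·19) = 1/456.
e_ss = 1/(1 + K_p) = 1/(457/456) = 456/457.

456/457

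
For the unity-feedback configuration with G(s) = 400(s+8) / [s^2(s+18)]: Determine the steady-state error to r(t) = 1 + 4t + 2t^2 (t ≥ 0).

0.0225

G(s) has two factors of s in the denominator, so the system is type 2. Taking each input component in turn:
  • 1: tracked with zero error.
  • 4t: tracked with zero error.
  • 2t^2: e_ss = 4/K_a with K_a=1600/9 → 0.0225.
Total e_ss = 0.0225.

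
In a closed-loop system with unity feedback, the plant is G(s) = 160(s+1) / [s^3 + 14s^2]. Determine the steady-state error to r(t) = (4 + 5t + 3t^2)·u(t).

0.525

The denominator has no term below 14s^2 — 2 poles at s=0, type 2. Taking each input component in turn:
  • 4: tracked with zero error.
  • 5t: tracked with zero error.
  • 3t^2: e_ss = 6/K_a with K_a=80/7 → 0.525.
Total e_ss = 0.525.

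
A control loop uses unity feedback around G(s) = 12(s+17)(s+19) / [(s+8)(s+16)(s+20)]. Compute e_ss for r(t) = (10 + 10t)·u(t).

infinity

G(s) has no factors of s in the denominator, so the system is type 0. Taking each input component in turn:
  • 10: e_ss = 10/(1+K_p) with K_p=969/640 → 6400/1609.
  • 10t: a type-0 system cannot track it, e_ss → ∞.
The unbounded component dominates.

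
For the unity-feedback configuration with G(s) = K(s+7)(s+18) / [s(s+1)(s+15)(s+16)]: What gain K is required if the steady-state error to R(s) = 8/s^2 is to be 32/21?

10

G(s) has one factor of s in the denominator, so the system is type 1.
K_v = lim_{s→0} s·G(s) = K·7·18 / (1·15·16) = 0.525·K.
e_ss = 8/K_v = 32/21 ⇒ K_v = 5.25 ⇒ K = 5.25/0.525 = 10.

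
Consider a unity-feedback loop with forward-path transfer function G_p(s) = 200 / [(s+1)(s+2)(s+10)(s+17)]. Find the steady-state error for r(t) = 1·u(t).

17/27

G_p(s) has no factors of s in the denominator, so the system is type 0.
K_p = lim_{s→0} G_p(s) = 200 / (1·2·10·17) = 10/17.
e_ss = 1/(1 + K_p) = 1/(27/17) = 17/27.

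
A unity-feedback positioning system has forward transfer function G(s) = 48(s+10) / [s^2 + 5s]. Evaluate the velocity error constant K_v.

Factoring s from the denominator leaves a polynomial with constant term 5, so the system is type 1.
K_v = lim_{s→0} s·G(s) = 48·10 / 5 = 96.

96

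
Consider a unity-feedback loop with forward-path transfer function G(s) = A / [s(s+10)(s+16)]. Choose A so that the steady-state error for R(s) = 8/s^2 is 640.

The open loop has one pole at the origin → type 1 system.
K_v = lim_{s→0} s·G(s) = A / (10·16) = (1/160)·A.
e_ss = 8/K_v = 640 ⇒ K_v = 0.0125 ⇒ A = 0.0125/(1/160) = 2.

2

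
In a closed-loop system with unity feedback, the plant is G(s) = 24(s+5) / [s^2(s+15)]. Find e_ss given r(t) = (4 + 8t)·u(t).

System type = 2 (two poles at s=0). Treating each term separately:
  • 4: tracked with zero error.
  • 8t: tracked with zero error.
Total e_ss = 0.

0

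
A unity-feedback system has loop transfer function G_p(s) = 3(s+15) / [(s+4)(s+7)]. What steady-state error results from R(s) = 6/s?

168/73

G_p(s) has no factors of s in the denominator, so the system is type 0.
K_p = lim_{s→0} G_p(s) = 3·15 / (4·7) = 45/28.
e_ss = 6/(1 + K_p) = 6/(73/28) = 168/73.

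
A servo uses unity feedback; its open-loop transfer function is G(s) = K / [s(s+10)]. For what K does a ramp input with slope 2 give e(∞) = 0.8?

System type = 1 (one pole at s=0).
K_v = lim_{s→0} s·G(s) = K / (10) = 0.1·K.
e_ss = 2/K_v = 0.8 ⇒ K_v = 2.5 ⇒ K = 2.5/0.1 = 25.

25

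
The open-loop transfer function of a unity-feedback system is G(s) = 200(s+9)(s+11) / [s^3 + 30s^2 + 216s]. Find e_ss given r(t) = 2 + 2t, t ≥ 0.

Lowest-order denominator term is 216s, so the open loop has 1 pole at the origin → type 1 system. Treating each term separately:
  • 2: tracked with zero error.
  • 2t: e_ss = 2/K_v with K_v=275/3 → 6/275.
Total e_ss = 6/275.

6/275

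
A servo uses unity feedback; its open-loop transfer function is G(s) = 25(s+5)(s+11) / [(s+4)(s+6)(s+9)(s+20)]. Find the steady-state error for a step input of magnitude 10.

The open loop has no poles at the origin → type 0 system.
K_p = lim_{s→0} G(s) = 25·5·11 / (4·6·9·20) = 275/864.
e_ss = 10/(1 + K_p) = 10/(1139/864) = 8640/1139.

8640/1139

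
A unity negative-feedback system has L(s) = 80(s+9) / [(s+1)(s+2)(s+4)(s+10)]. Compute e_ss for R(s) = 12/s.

1.2

L(s) has no factors of s in the denominator, so the system is type 0.
K_p = lim_{s→0} L(s) = 80·9 / (1·2·4·10) = 9.
e_ss = 12/(1 + K_p) = 12/10 = 1.2.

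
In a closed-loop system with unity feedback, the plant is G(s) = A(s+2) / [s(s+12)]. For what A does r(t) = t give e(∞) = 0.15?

40

System type = 1 (one pole at s=0).
K_v = lim_{s→0} s·G(s) = A·2 / (12) = (1/6)·A.
e_ss = 1/K_v = 0.15 ⇒ K_v = 20/3 ⇒ A = (20/3)/(1/6) = 40.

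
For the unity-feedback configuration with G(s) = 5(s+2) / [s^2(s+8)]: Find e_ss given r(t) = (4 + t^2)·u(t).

Two free integrators in G(s): this is a type 2 system. Treating each term separately:
  • 4: tracked with zero error.
  • t^2: e_ss = 2/K_a with K_a=1.25 → 1.6.
Total e_ss = 1.6.

1.6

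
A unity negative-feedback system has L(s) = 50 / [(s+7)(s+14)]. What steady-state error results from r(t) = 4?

L(s) has no factors of s in the denominator, so the system is type 0.
K_p = lim_{s→0} L(s) = 50 / (7·14) = 25/49.
e_ss = 4/(1 + K_p) = 4/(74/49) = 98/37.

98/37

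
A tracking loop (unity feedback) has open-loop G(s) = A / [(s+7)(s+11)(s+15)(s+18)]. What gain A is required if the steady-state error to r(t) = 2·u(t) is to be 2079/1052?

The open loop has no poles at the origin → type 0 system.
K_p = lim_{s→0} G(s) = A / (7·11·15·18) = (1/20790)·A.
e_ss = 2/(1 + K_p) = 2079/1052 ⇒ 1 + (1/20790)·A = 2104/2079 ⇒ A = 250.

250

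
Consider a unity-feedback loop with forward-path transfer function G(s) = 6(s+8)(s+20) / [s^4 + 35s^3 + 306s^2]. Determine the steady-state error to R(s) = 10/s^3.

3.1875

Factoring s^2 from the denominator leaves a polynomial with constant term 306, so the system is type 2.
K_a = lim_{s→0} s^2·G(s) = 6·8·20 / 306 = 160/51.
r(t) = 5t^2 gives R(s) = 10/s^3.
e_ss = 10/K_a = 10/(160/51) = 3.1875.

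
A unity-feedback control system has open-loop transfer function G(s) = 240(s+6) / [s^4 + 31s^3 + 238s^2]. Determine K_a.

720/119

Lowest-order denominator term is 238s^2, so the open loop has 2 poles at the origin → type 2 system.
K_a = lim_{s→0} s^2·G(s) = 240·6 / 238 = 720/119.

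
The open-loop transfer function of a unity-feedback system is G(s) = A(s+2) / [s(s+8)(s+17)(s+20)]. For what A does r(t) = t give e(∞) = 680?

2

One free integrator in G(s): this is a type 1 system.
K_v = lim_{s→0} s·G(s) = A·2 / (8·17·20) = (1/1360)·A.
e_ss = 1/K_v = 680 ⇒ K_v = 1/680 ⇒ A = (1/680)/(1/1360) = 2.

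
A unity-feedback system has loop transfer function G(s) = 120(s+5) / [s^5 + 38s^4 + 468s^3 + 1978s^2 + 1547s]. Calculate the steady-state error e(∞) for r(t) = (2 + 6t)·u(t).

The denominator has no term below 1547s — 1 pole at s=0, type 1. By superposition:
  • 2: tracked with zero error.
  • 6t: e_ss = 6/K_v with K_v=600/1547 → 15.47.
Total e_ss = 15.47.

15.47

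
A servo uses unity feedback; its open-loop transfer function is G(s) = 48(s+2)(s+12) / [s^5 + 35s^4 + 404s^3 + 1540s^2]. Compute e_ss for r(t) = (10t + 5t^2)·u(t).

Lowest-order denominator term is 1540s^2, so the open loop has 2 poles at the origin → type 2 system. Treating each term separately:
  • 10t: tracked with zero error.
  • 5t^2: e_ss = 10/K_a with K_a=288/385 → 1925/144.
Total e_ss = 1925/144.

1925/144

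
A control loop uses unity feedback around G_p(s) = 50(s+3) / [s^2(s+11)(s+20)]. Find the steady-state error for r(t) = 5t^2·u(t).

System type = 2 (two poles at s=0).
K_a = lim_{s→0} s^2·G_p(s) = 50·3 / (11·20) = 15/22.
r(t) = 5t^2 gives R(s) = 10/s^3.
e_ss = 10/K_a = 10/(15/22) = 44/3.

44/3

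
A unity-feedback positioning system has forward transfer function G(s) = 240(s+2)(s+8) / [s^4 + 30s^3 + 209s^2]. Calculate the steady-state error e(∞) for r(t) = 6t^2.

The denominator has no term below 209s^2 — 2 poles at s=0, type 2.
K_a = lim_{s→0} s^2·G(s) = 240·2·8 / 209 = 3840/209.
r(t) = 6t^2 gives R(s) = 12/s^3.
e_ss = 12/K_a = 12/(3840/209) = 209/320.

209/320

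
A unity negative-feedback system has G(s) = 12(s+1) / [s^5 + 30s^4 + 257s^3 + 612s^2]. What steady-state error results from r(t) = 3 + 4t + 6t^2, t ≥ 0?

612

Factoring s^2 from the denominator leaves a polynomial with constant term 612, so the system is type 2. Treating each term separately:
  • 3: tracked with zero error.
  • 4t: tracked with zero error.
  • 6t^2: e_ss = 12/K_a with K_a=1/51 → 612.
Total e_ss = 612.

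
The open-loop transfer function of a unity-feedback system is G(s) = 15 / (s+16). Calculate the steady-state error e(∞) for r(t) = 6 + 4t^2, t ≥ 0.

G(s) has no factors of s in the denominator, so the system is type 0. Treating each term separately:
  • 6: e_ss = 6/(1+K_p) with K_p=0.9375 → 96/31.
  • 4t^2: a type-0 system cannot track it, e_ss → ∞.
The unbounded component dominates.

infinity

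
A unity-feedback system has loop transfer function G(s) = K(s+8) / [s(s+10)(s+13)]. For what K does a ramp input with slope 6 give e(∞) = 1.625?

G(s) has one factor of s in the denominator, so the system is type 1.
K_v = lim_{s→0} s·G(s) = K·8 / (10·13) = (4/65)·K.
e_ss = 6/K_v = 1.625 ⇒ K_v = 48/13 ⇒ K = (48/13)/(4/65) = 60.

60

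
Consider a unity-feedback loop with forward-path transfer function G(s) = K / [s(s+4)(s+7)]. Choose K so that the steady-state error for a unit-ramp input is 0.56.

50

G(s) has one factor of s in the denominator, so the system is type 1.
K_v = lim_{s→0} s·G(s) = K / (4·7) = (1/28)·K.
e_ss = 1/K_v = 0.56 ⇒ K_v = 25/14 ⇒ K = (25/14)/(1/28) = 50.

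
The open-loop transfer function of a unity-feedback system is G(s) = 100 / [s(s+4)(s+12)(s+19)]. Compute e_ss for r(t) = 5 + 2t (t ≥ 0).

18.24

The open loop has one pole at the origin → type 1 system. Taking each input component in turn:
  • 5: tracked with zero error.
  • 2t: e_ss = 2/K_v with K_v=25/228 → 18.24.
Total e_ss = 18.24.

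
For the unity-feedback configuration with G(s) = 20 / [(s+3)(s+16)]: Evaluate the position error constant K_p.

The open loop has no poles at the origin → type 0 system.
K_p = lim_{s→0} G(s) = 20 / (3·16) = 5/12.

5/12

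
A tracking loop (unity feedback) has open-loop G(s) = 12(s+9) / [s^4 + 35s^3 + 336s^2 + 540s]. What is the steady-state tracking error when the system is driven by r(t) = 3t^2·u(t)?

Factoring s from the denominator leaves a polynomial with constant term 540, so the system is type 1.
K_a = lim_{s→0} s^2·G(s) = 0; the steady-state error to this parabolic input grows without bound.

infinity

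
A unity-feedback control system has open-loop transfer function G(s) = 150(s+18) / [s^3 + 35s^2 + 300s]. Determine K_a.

0

The denominator has no term below 300s — 1 pole at s=0, type 1.
K_a = lim_{s→0} s^2·G(s) = 0 (the extra factor of s kills the finite limit).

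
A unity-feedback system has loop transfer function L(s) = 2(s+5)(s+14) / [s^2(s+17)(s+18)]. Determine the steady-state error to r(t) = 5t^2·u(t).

153/7

System type = 2 (two poles at s=0).
K_a = lim_{s→0} s^2·L(s) = 2·5·14 / (17·18) = 70/153.
r(t) = 5t^2 gives R(s) = 10/s^3.
e_ss = 10/K_a = 10/(70/153) = 153/7.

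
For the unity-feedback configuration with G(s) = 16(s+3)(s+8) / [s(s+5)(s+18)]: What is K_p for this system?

infinity

K_p = lim_{s→0} G(s); with 1 pole at the origin the limit diverges, so K_p = ∞.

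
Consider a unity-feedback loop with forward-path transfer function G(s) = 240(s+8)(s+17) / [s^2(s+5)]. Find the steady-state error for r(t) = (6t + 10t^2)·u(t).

5/1632

G(s) has two factors of s in the denominator, so the system is type 2. Treating each term separately:
  • 6t: tracked with zero error.
  • 10t^2: e_ss = 20/K_a with K_a=6528 → 5/1632.
Total e_ss = 5/1632.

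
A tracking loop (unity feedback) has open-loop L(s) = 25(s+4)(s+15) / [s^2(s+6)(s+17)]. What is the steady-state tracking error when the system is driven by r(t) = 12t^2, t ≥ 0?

L(s) has two factors of s in the denominator, so the system is type 2.
K_a = lim_{s→0} s^2·L(s) = 25·4·15 / (6·17) = 250/17.
r(t) = 12t^2 gives R(s) = 24/s^3.
e_ss = 24/K_a = 24/(250/17) = 1.632.

1.632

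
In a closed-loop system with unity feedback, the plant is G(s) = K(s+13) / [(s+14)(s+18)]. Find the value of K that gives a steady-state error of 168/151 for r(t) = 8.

System type = 0 (no poles at s=0).
K_p = lim_{s→0} G(s) = K·13 / (14·18) = (13/252)·K.
e_ss = 8/(1 + K_p) = 168/151 ⇒ 1 + (13/252)·K = 151/21 ⇒ K = 120.

120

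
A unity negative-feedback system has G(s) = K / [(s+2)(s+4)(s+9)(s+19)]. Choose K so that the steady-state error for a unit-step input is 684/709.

No free integrators in G(s): this is a type 0 system.
K_p = lim_{s→0} G(s) = K / (2·4·9·19) = (1/1368)·K.
e_ss = 1/(1 + K_p) = 684/709 ⇒ 1 + (1/1368)·K = 709/684 ⇒ K = 50.

50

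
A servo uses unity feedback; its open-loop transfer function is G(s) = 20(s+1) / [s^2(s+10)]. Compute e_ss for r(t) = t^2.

The open loop has two poles at the origin → type 2 system.
K_a = lim_{s→0} s^2·G(s) = 20·1 / (10) = 2.
r(t) = t^2 gives R(s) = 2/s^3.
e_ss = 2/K_a = 2/2 = 1.

1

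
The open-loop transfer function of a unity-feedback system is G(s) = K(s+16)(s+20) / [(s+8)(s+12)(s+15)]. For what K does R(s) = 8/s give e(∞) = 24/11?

System type = 0 (no poles at s=0).
K_p = lim_{s→0} G(s) = K·16·20 / (8·12·15) = (2/9)·K.
e_ss = 8/(1 + K_p) = 24/11 ⇒ 1 + (2/9)·K = 11/3 ⇒ K = 12.

12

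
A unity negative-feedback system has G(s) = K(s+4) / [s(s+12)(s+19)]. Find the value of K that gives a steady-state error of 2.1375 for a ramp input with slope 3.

The open loop has one pole at the origin → type 1 system.
K_v = lim_{s→0} s·G(s) = K·4 / (12·19) = (1/57)·K.
e_ss = 3/K_v = 2.1375 ⇒ K_v = 80/57 ⇒ K = (80/57)/(1/57) = 80.

80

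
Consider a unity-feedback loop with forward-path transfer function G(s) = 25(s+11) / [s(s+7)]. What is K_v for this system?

275/7

The open loop has one pole at the origin → type 1 system.
K_v = lim_{s→0} s·G(s) = 25·11 / (7) = 275/7.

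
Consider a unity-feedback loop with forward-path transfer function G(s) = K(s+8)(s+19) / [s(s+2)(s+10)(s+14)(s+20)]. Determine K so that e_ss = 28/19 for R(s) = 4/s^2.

System type = 1 (one pole at s=0).
K_v = lim_{s→0} s·G(s) = K·8·19 / (2·10·14·20) = (19/700)·K.
e_ss = 4/K_v = 28/19 ⇒ K_v = 19/7 ⇒ K = (19/7)/(19/700) = 100.

100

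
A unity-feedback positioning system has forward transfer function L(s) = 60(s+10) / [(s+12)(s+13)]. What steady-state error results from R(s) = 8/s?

104/63

System type = 0 (no poles at s=0).
K_p = lim_{s→0} L(s) = 60·10 / (12·13) = 50/13.
e_ss = 8/(1 + K_p) = 8/(63/13) = 104/63.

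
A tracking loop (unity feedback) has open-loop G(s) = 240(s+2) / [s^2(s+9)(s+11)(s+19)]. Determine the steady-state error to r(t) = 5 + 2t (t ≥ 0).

0

G(s) has two factors of s in the denominator, so the system is type 2. By superposition:
  • 5: tracked with zero error.
  • 2t: tracked with zero error.
Total e_ss = 0.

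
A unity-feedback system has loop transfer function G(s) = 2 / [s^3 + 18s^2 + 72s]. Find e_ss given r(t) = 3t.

108

The denominator has no term below 72s — 1 pole at s=0, type 1.
K_v = lim_{s→0} s·G(s) = 2 / 72 = 1/36.
e_ss = 3/K_v = 3/(1/36) = 108.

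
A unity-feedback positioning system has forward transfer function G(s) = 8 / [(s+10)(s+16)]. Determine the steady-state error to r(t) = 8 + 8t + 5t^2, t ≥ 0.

infinity

The open loop has no poles at the origin → type 0 system. Taking each input component in turn:
  • 8: e_ss = 8/(1+K_p) with K_p=0.05 → 160/21.
  • 8t: a type-0 system cannot track it, e_ss → ∞.
  • 5t^2: a type-0 system cannot track it, e_ss → ∞.
The unbounded component dominates.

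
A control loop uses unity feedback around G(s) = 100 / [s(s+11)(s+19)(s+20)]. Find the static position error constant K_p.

infinity

K_p = lim_{s→0} G(s); with 1 pole at the origin the limit diverges, so K_p = ∞.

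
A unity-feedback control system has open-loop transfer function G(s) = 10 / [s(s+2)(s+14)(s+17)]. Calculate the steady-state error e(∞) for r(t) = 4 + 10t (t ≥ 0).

One free integrator in G(s): this is a type 1 system. Treating each term separately:
  • 4: tracked with zero error.
  • 10t: e_ss = 10/K_v with K_v=5/238 → 476.
Total e_ss = 476.

476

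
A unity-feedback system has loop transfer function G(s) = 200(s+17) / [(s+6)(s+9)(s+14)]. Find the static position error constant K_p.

System type = 0 (no poles at s=0).
K_p = lim_{s→0} G(s) = 200·17 / (6·9·14) = 850/189.

850/189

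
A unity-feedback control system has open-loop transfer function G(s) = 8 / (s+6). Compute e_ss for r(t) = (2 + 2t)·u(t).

infinity

The open loop has no poles at the origin → type 0 system. Treating each term separately:
  • 2: e_ss = 2/(1+K_p) with K_p=4/3 → 6/7.
  • 2t: a type-0 system cannot track it, e_ss → ∞.
The unbounded component dominates.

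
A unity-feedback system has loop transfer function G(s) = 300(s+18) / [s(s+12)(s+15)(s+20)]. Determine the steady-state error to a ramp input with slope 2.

G(s) has one factor of s in the denominator, so the system is type 1.
K_v = lim_{s→0} s·G(s) = 300·18 / (12·15·20) = 1.5.
e_ss = 2/K_v = 2/1.5 = 4/3.

4/3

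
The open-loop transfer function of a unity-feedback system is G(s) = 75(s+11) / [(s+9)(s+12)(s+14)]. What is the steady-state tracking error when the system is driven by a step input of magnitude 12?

6048/779

G(s) has no factors of s in the denominator, so the system is type 0.
K_p = lim_{s→0} G(s) = 75·11 / (9·12·14) = 275/504.
e_ss = 12/(1 + K_p) = 12/(779/504) = 6048/779.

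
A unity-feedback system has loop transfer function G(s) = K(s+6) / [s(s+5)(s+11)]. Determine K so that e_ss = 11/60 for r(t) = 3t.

G(s) has one factor of s in the denominator, so the system is type 1.
K_v = lim_{s→0} s·G(s) = K·6 / (5·11) = (6/55)·K.
e_ss = 3/K_v = 11/60 ⇒ K_v = 180/11 ⇒ K = (180/11)/(6/55) = 150.

150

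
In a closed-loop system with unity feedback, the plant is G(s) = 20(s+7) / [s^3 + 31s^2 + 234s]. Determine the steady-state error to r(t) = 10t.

117/7

Factoring s from the denominator leaves a polynomial with constant term 234, so the system is type 1.
K_v = lim_{s→0} s·G(s) = 20·7 / 234 = 70/117.
e_ss = 10/K_v = 10/(70/117) = 117/7.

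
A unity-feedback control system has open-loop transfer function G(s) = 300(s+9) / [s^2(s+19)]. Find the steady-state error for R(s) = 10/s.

G(s) has two factors of s in the denominator, so the system is type 2.
A type-2 system has K_p = ∞, so it tracks a step input with zero steady-state error.

0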